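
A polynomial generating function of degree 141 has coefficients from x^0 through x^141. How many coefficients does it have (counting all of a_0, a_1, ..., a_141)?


A polynomial of degree 141 takes the form a_0 + a_1 x + ... + a_141 x^141.
The number of coefficients is 141 + 1 = 142.

142


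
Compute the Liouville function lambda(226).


The Liouville function is lambda(k) = (-1)^Omega(k), where Omega(k) counts the prime factors of k with multiplicity.
Factoring: 226 = 2 * 113, so Omega(226) = 2.
lambda(226) = (-1)^2 = 1.

1


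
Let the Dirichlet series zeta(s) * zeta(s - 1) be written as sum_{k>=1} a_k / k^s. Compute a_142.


Convolution gives a_k = sum_{d | k} d * 1 = sum_{d | k} d = sigma(k), the sum of positive divisors of k.
For k = 142, the divisors are 1, 2, 71, 142, so
sigma(142) = 1 + 2 + 71 + 142 = 216.

216


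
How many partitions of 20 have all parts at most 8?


Using the generating function (1-x)^(-1)(1-x^2)^(-1)...(1-x^8)^(-1),
the coefficient of x^20 counts these restricted partitions.
Result = 434

434


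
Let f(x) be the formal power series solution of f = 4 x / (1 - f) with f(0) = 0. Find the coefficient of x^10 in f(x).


Apply Lagrange inversion: f = 4 x * phi(f) with phi(t) = 1/(1 - t), so
[x^n] f = 4^n * (1/n) [t^(n-1)] phi(t)^n = 4^n * (1/n) [t^(n-1)] (1 - t)^(-n) = 4^n * (1/n) C(2n - 2, n - 1) = 4^n * C_{n-1}.
For n = 10: C_9 = C(18, 9) / 10 = 48620/10 = 4862.
With the 4^10 = 1048576 factor, the coefficient is 1048576 * 4862 = 5098176512.

5098176512


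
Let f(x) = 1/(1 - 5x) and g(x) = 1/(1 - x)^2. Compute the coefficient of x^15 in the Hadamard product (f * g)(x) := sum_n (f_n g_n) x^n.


f has coefficients f_k = 5^k. For g = 1/(1 - x)^2 the coefficient is g_k = C(k + 1, 1) = k + 1. The Hadamard coefficient is (f * g)_k = 5^k * (k + 1).
For k = 15: 5^15 * 16 = 30517578125 * 16 = 488281250000.

488281250000


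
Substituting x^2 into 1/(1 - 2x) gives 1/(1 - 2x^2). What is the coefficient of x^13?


Since 1/(1 - 2x^2) only has even powers of x,
the coefficient of x^13 (odd) is 0.

0


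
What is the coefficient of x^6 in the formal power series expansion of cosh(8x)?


The Maclaurin series is cosh(t) = sum_{m>=0} t^(2m) / (2m)!, so substituting t = 8x, only even powers of x are nonzero, with coefficient of x^(2m) equal to 8^(2m) / (2m)!.
For x^6 the coefficient is 8^6/6! = 262144/720 = 16384/45.

16384/45


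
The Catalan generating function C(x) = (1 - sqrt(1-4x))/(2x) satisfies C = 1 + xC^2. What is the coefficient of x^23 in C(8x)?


Substituting x -> 8x scales the n-th coefficient by 8^n, so [x^23] C(8x) = 8^23 * C_23.
C_23 = C(2*23, 23)/(24) = 8233430727600/24 = 343059613650.
So 8^23 * 343059613650 = 590295810358705651712 * 343059613650 = 202506652640871228790390181068800.

202506652640871228790390181068800


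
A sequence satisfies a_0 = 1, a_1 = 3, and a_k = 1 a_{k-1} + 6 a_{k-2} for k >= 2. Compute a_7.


The characteristic equation is t^2 - 1 t - 6 = 0, with roots r_1 = 3 and r_2 = -2 (so c_1 = r_1 + r_2, c_2 = -r_1 r_2 as required).
One can use the closed form a_n = A r_1^n + B r_2^n, but direct iteration is more reliable:
a_0 = 1, a_1 = 3, a_2 = 9, a_3 = 27, a_4 = 81, a_5 = 243, a_6 = 729, a_7 = 2187.
So a_7 = 2187.

2187


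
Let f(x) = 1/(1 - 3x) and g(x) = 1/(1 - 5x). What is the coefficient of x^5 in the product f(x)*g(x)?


The coefficient of x^n in f*g is the Cauchy product: sum_{k=0}^{n} a^k * b^(n-k).
With a=3, b=5, n=5:
sum_{k=0}^{5} 3^k * 5^(5-k)
= 7448

7448


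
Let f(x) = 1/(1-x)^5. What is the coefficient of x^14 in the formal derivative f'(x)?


Differentiate: d/dx [ 1/(1-x)^r ] = r / (1-x)^(r+1).
Here r = 5, so f'(x) = 5 / (1-x)^6.
The expansion of 1/(1-x)^(r+1) has coefficient of x^n equal to C(n+r, r).
So the coefficient of x^14 in f'(x) is
5 * C(19, 5) = 5 * 11628 = 58140

58140


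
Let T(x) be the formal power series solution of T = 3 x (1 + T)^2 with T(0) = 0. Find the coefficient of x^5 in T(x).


Apply the Lagrange inversion formula: if T = 3 x * phi(T) with phi(t) = (1 + t)^2, then [x^n] T = 3^n * (1/n) [t^(n-1)] phi(t)^n = 3^n * (1/n) [t^(n-1)] (1 + t)^(2n) = 3^n * (1/n) C(2n, n-1).
Using the identity C(2n, n-1) = C(2n, n) * n / (n+1), the unscaled factor equals C(2n, n) / (n+1) = C_n, the n-th Catalan number.
For n = 5: C_5 = C(10, 5) / 6 = 252/6 = 42.
With the 3^5 = 243 factor, the coefficient is 243 * 42 = 10206.

10206


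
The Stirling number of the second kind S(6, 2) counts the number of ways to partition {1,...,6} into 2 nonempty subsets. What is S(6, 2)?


Using the explicit formula S(n,k) = (1/k!) sum_{j=0}^{k} (-1)^(k-j) C(k,j) j^n:
S(6, 2) = 31
Equivalently, S(n,k) is n! times the coefficient of x^n in the EGF (e^x - 1)^k / k!.

31


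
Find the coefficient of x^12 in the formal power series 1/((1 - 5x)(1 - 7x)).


By partial fractions or Cauchy convolution:
The coefficient equals sum_{k=0}^{12} 5^k * 7^(12-k).
= 47834153641

47834153641


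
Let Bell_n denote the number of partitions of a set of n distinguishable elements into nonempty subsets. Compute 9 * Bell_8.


Bell_8 can be computed from the Bell triangle or from Dobinski's identity Bell_n = (1/e) * sum_{k>=0} k^n / k!.
Computing Bell_8 = 4140.
Then 9 * 4140 = 37260.

37260


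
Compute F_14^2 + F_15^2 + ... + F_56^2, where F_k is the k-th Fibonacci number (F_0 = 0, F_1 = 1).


There is a standard identity sum_{k=0}^{N} F_k^2 = F_N * F_{N+1} (proved inductively from the telescoping relation F_k^2 = F_k F_{k+1} - F_{k-1} F_k). Then
sum_{k=14}^{56} F_k^2 = F_56 F_57 - F_13 F_14.
Computing: F_56 = 225851433717, F_57 = 365435296162, F_13 = 233, F_14 = 377.
Sum = 225851433717 * 365435296162 - 233 * 377 = 82534085568984207406313.

82534085568984207406313


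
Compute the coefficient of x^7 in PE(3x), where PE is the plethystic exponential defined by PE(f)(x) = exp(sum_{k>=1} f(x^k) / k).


With f(x) = 3x, the exponent is sum_{k>=1} 3 x^k / k = 3 * (-ln(1 - x)). Exponentiating:
PE(3x) = exp(-3 ln(1 - x)) = 1/(1 - x)^3.
By the negative binomial expansion, [x^n] 1/(1 - x)^3 = C(n + 2, 2).
For n = 7: C(9, 2) = 36.

36


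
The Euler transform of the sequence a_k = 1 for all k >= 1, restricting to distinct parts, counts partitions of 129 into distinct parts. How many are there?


Partitions of 129 into distinct parts can be computed via generating function.
Product (1+x)(1+x^2)(1+x^3)...
The coefficient of x^129 = 4322816

4322816


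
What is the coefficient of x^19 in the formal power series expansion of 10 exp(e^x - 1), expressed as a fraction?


exp(e^x - 1) is the exponential generating function for the Bell numbers Bell_k: exp(e^x - 1) = sum_{k>=0} Bell_k x^k / k!.
So the coefficient of x^19 in 10 exp(e^x - 1) is 10 Bell_19 / 19!.
Computing: Bell_19 = 5832742205057 and 19! = 121645100408832000, giving
10 * 5832742205057/121645100408832000 = 5832742205057/12164510040883200.

5832742205057/12164510040883200


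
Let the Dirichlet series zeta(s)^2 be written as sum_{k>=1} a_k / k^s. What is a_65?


The Dirichlet convolution of the constant function 1 with itself gives (1 * 1)(k) = sum_{d | k} 1 = d(k), the number of positive divisors of k.
Since zeta(s) = sum_{k>=1} 1/k^s, we have zeta(s)^2 = sum_{k>=1} d(k)/k^s, so a_k = d(k).
For k = 65: the divisors are 1, 5, 13, 65.
Count = 4.

4


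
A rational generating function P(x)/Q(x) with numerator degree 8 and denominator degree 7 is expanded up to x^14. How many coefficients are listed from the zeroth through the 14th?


Expanding up to x^14 gives the coefficients for x^0, x^1, ..., x^14.
That is 14 + 1 = 15 coefficients in total.

15


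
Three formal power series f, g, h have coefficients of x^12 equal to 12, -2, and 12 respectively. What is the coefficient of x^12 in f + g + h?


Series addition is componentwise:
12 + -2 + 12
= 22

22


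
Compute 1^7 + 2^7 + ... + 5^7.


This power sum has a closed form given by Faulhaber's formula
sum_{k=1}^{m} k^p = (1 / (p + 1)) * sum_{j=0}^{p} C(p + 1, j) B_j m^(p + 1 - j),
but for small m direct computation is fastest:
1 + 128 + 2187 + 16384 + 78125 = 96825.

96825


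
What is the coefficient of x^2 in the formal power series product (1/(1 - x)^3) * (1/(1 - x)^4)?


Combine the factors: (1/(1 - x)^3) * (1/(1 - x)^4) = 1/(1 - x)^7.
Then use 1/(1 - x)^r = sum_{k>=0} C(k + r - 1, r - 1) x^k with r = 7 and k = 2:
C(8, 6) = 28.

28


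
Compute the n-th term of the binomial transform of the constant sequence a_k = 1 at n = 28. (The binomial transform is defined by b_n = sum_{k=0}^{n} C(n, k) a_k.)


With a_k = 1 for all k, b_n = sum_{k=0}^{n} C(n, k) = 2^n by the binomial theorem.
For n = 28: 2^28 = 268435456.

268435456


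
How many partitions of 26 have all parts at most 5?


Using the generating function (1-x)^(-1)(1-x^2)^(-1)...(1-x^5)^(-1),
the coefficient of x^26 counts these restricted partitions.
Result = 427

427


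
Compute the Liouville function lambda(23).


The Liouville function is lambda(k) = (-1)^Omega(k), where Omega(k) counts the prime factors of k with multiplicity.
Factoring: 23 = 23, so Omega(23) = 1.
lambda(23) = (-1)^1 = -1.

-1


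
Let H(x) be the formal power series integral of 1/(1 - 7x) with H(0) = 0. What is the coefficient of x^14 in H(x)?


1/(1 - 7x) = sum_{k>=0} 7^k x^k. Integrating termwise with H(0) = 0:
H(x) = sum_{k>=0} 7^k x^(k+1) / (k+1) = sum_{m>=1} 7^(m-1) x^m / m.
For m = 14: 7^13/14 = 96889010407/14 = 13841287201/2.

13841287201/2


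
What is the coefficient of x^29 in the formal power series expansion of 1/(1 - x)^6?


The negative binomial / multiset identity is
1/(1 - x)^r = sum_{k>=0} C(k + r - 1, r - 1) x^k.
Here r = 6 and k = 29, so the coefficient is
C(29 + 5, 5) = C(34, 5)
= 278256

278256


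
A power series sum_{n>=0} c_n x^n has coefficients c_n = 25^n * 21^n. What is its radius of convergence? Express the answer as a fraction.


By the root test (Cauchy-Hadamard), the radius is R = 1 / limsup_n |c_n|^(1/n).
Here |c_n|^(1/n) = (25^n * 21^n)^(1/n) = 25 * 21 = 525 for all n.
So R = 1/525 = 1/525.

1/525


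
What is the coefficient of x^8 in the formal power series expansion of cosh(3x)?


The Maclaurin series is cosh(t) = sum_{m>=0} t^(2m) / (2m)!, so substituting t = 3x, only even powers of x are nonzero, with coefficient of x^(2m) equal to 3^(2m) / (2m)!.
For x^8 the coefficient is 3^8/8! = 6561/40320 = 729/4480.

729/4480


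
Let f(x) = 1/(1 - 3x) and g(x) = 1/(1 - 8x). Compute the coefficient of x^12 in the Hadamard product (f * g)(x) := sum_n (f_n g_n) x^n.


f has coefficients f_k = 3^k and g has coefficients g_k = 8^k, so the Hadamard product has coefficient (f*g)_k = 3^k * 8^k = 24^k.
For k = 12: 24^12 = 36520347436056576.

36520347436056576


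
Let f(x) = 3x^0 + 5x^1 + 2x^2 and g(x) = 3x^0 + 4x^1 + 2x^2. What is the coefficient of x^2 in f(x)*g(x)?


Cauchy product at x^2:
3*2 + 5*4 + 2*3
= 32

32


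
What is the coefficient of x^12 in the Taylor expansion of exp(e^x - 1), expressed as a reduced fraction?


exp(e^x - 1) = sum_{k>=0} Bell_k x^k / k!, where Bell_k is the k-th Bell number.
So the coefficient of x^12 is Bell_12 / 12!.
Computing: Bell_12 = 4213597 and 12! = 479001600, giving
4213597/479001600 = 4213597/479001600.

4213597/479001600


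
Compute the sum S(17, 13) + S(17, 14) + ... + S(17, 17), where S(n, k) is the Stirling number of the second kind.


By definition, S(n, k) counts partitions of an n-set into exactly k nonempty blocks.
Computing row n = 17 for k = 13..17:
S(17, k): 4910178, 249900, 7820, 136, 1
Sum = 5168035.

5168035


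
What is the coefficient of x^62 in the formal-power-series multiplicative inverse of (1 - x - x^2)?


Let the inverse be f(x) = sum_{k>=0} a_k x^k. From f(x) * (1 - x - x^2) = 1 and matching coefficients:
 x^0: a_0 = 1.
 x^1: a_1 - a_0 = 0, so a_1 = 1.
 x^k (k >= 2): a_k - a_{k-1} - a_{k-2} = 0, i.e. a_k = a_{k-1} + a_{k-2}.
This is the Fibonacci-type recurrence shifted so that a_0 = a_1 = 1.
Iterating: a_0=1, a_1=1, a_2=2, a_3=3, a_4=5, a_5=8, a_6=13, a_7=21, a_8=34, a_9=55, ...
a_62 = 6557470319842.

6557470319842


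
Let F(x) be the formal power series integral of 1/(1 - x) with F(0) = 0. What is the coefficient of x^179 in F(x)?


1/(1 - x) = sum_{k>=0} x^k. Integrating termwise and using F(0) = 0 gives
F(x) = sum_{k>=0} x^(k+1) / (k+1) = sum_{m>=1} x^m / m = -ln(1 - x).
So the coefficient of x^179 is 1/179 = 1/179.

1/179


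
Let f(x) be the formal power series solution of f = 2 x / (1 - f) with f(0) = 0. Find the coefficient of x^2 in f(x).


Apply Lagrange inversion: f = 2 x * phi(f) with phi(t) = 1/(1 - t), so
[x^n] f = 2^n * (1/n) [t^(n-1)] phi(t)^n = 2^n * (1/n) [t^(n-1)] (1 - t)^(-n) = 2^n * (1/n) C(2n - 2, n - 1) = 2^n * C_{n-1}.
For n = 2: C_1 = C(2, 1) / 2 = 2/2 = 1.
With the 2^2 = 4 factor, the coefficient is 4 * 1 = 4.

4


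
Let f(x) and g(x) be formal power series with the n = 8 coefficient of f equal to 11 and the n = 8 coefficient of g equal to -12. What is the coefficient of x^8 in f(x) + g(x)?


Addition of formal power series is termwise.
The coefficient of x^8 in f + g = 11 + -12
= -1

-1


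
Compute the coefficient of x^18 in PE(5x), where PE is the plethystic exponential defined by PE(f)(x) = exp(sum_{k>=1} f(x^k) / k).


With f(x) = 5x, the exponent is sum_{k>=1} 5 x^k / k = 5 * (-ln(1 - x)). Exponentiating:
PE(5x) = exp(-5 ln(1 - x)) = 1/(1 - x)^5.
By the negative binomial expansion, [x^n] 1/(1 - x)^5 = C(n + 4, 4).
For n = 18: C(22, 4) = 7315.

7315


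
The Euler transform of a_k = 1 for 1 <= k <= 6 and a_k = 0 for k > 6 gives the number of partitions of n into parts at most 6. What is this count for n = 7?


Partitions of 7 into parts at most 6:
Using generating function (1-x)^(-1)(1-x^2)^(-1)...(1-x^6)^(-1),
the coefficient of x^7 = 14

14


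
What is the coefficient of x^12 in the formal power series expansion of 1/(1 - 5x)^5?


The general identity 1/(1 - c x)^r = sum_{k>=0} c^k C(k + r - 1, r - 1) x^k follows by substituting y = c x into 1/(1 - y)^r = sum_{k>=0} C(k + r - 1, r - 1) y^k.
For c = 5, r = 5, k = 12:
5^12 * C(16, 4) = 244140625 * 1820 = 444335937500.

444335937500


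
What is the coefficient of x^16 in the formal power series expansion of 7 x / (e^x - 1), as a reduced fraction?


The exponential generating function for Bernoulli numbers is
x / (e^x - 1) = sum_{k>=0} B_k x^k / k!.
So the coefficient of x^16 in 7 x / (e^x - 1) is 7 B_16 / 16!.
Computing: B_16 = -3617/510, 16! = 20922789888000, giving
7 * -3617/510 / 20922789888000 = -3617/1524374691840000.

-3617/1524374691840000


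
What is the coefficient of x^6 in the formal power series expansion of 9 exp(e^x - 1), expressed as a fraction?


exp(e^x - 1) is the exponential generating function for the Bell numbers Bell_k: exp(e^x - 1) = sum_{k>=0} Bell_k x^k / k!.
So the coefficient of x^6 in 9 exp(e^x - 1) is 9 Bell_6 / 6!.
Computing: Bell_6 = 203 and 6! = 720, giving
9 * 203/720 = 203/80.

203/80


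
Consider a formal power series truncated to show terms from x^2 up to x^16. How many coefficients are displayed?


From x^2 to x^16 inclusive, the count is 16 - 2 + 1 = 15.

15


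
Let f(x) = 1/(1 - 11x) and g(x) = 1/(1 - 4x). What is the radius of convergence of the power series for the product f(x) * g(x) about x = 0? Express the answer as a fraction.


The radius of 1/(1 - 11x) is 1/11 (nearest singularity at x = 1/11), and the radius of 1/(1 - 4x) is 1/4.
The product f(x)*g(x) = 1/((1 - 11x)(1 - 4x)) has singularities at both 1/11 and 1/4, so its radius of convergence is the distance to the nearest one:
min(1/11, 1/4) = 1/11.

1/11


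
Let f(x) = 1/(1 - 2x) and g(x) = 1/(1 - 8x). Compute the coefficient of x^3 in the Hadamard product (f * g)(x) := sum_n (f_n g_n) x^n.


f has coefficients f_k = 2^k and g has coefficients g_k = 8^k, so the Hadamard product has coefficient (f*g)_k = 2^k * 8^k = 16^k.
For k = 3: 16^3 = 4096.

4096


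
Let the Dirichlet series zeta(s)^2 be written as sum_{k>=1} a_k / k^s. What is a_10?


The Dirichlet convolution of the constant function 1 with itself gives (1 * 1)(k) = sum_{d | k} 1 = d(k), the number of positive divisors of k.
Since zeta(s) = sum_{k>=1} 1/k^s, we have zeta(s)^2 = sum_{k>=1} d(k)/k^s, so a_k = d(k).
For k = 10: the divisors are 1, 2, 5, 10.
Count = 4.

4


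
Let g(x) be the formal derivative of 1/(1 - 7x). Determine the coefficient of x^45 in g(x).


Differentiate termwise: d/dx sum_{k>=0} 7^k x^k = sum_{k>=1} k 7^k x^(k-1) = sum_{j>=0} (j+1) 7^(j+1) x^j.
Equivalently, d/dx [1/(1 - 7x)] = 7/(1 - 7x)^2.
For j = 45: 46 * 7^46 = 46 * 749048330965186233494494102694564493649 = 34456223224398566740746728723949966707854.

34456223224398566740746728723949966707854


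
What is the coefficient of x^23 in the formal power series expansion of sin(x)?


The Maclaurin series is sin(t) = sum_{k>=0} (-1)^k t^(2k+1) / (2k+1)!, so substituting t = x, only odd powers of x are nonzero, with coefficient of x^(2k+1) equal to (-1)^k / (2k+1)!.
Write 23 = 2*11 + 1, giving the coefficient (-1)^11 / 23! = -1/25852016738884976640000 = -1/25852016738884976640000.

-1/25852016738884976640000


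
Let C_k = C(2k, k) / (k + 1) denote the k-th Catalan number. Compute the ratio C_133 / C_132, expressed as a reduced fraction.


Using C_k = (2k)! / (k! (k+1)!), the ratio C_{k+1}/C_k simplifies to
C_{k+1}/C_k = [(2k+2)! / ((k+1)! (k+2)!)] * [k! (k+1)! / (2k)!]
 = (2k+2)(2k+1) / ((k+1)(k+2)) = 2(2k+1) / (k+2).
For k = 132: 2(2*132 + 1) / (132 + 2) = 530/134 = 265/67.

265/67


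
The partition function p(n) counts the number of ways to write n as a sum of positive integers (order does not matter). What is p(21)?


Using the generating function prod_{k>=1} 1/(1-x^k), we compute p(21).
By dynamic programming over parts 1 through 21:
p(21) = 792

792


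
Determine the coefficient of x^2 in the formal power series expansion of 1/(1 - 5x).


The geometric series identity gives 1/(1 - c x) = sum_{k>=0} c^k x^k, so the coefficient of x^k is c^k.
Here c = 5 and k = 2.
Computing: 5^2 = 25

25


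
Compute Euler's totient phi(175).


phi(n) counts integers in [1, n] coprime to n. Using the multiplicative formula phi(n) = n * prod_{p | n} (1 - 1/p):
175 = 5^2 * 7, so
phi(175) = 175 * (1 - 1/5) * (1 - 1/7) = 120.

120


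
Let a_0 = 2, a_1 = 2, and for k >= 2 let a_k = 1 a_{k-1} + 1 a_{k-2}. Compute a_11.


Iterating the recurrence forward:
a_0 = 2
a_1 = 2
a_2 = 1*2 + 1*2 = 4
a_3 = 1*4 + 1*2 = 6
a_4 = 1*6 + 1*4 = 10
a_5 = 1*10 + 1*6 = 16
a_6 = 1*16 + 1*10 = 26
a_7 = 1*26 + 1*16 = 42
a_8 = 1*42 + 1*26 = 68
a_9 = 1*68 + 1*42 = 110
a_10 = 1*110 + 1*68 = 178
a_11 = 1*178 + 1*110 = 288
So a_11 = 288.

288


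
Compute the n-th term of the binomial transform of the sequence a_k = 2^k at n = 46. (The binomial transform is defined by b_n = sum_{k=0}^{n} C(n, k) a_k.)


With a_k = 2^k, b_n = sum_{k=0}^{n} C(n, k) 2^k = (1 + 2)^n by the binomial theorem.
For n = 46: (1 + 2)^46 = 3^46 = 8862938119652501095929.

8862938119652501095929


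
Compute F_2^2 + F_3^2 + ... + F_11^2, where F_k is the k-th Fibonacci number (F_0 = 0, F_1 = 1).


There is a standard identity sum_{k=0}^{N} F_k^2 = F_N * F_{N+1} (proved inductively from the telescoping relation F_k^2 = F_k F_{k+1} - F_{k-1} F_k). Then
sum_{k=2}^{11} F_k^2 = F_11 F_12 - F_1 F_2.
Computing: F_11 = 89, F_12 = 144, F_1 = 1, F_2 = 1.
Sum = 89 * 144 - 1 * 1 = 12815.

12815


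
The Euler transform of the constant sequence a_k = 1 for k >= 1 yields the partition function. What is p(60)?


The Euler transform converts the sequence a_k = 1 into the number of integer partitions.
Using the recurrence or dynamic programming:
p(60) = 966467

966467


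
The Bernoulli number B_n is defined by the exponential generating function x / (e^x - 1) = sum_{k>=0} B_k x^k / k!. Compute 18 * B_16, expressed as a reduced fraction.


Bernoulli numbers can also be computed recursively via B_0 = 1 and sum_{j=0}^{m} C(m+1, j) B_j = 0 for m >= 1. Odd-index Bernoulli numbers vanish for k >= 3.
Computing B_16 = -3617/510, so 18 * B_16 = 18 * -3617/510 = -10851/85.

-10851/85


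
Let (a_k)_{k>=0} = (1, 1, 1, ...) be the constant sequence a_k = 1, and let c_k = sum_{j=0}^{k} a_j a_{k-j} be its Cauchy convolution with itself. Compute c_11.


Since a_j = 1 for all j >= 0, the convolution sum becomes
c_k = sum_{j=0}^{k} 1 * 1 = 1 * (k + 1).
Equivalently, the generating function of (a_k) is 1/(1 - x) and its square is 1/(1 - x)^2 = sum_{k>=0} 1(k + 1) x^k.
For k = 11: 1 * 12 = 12.

12


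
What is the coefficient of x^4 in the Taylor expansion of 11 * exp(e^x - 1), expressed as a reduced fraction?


exp(e^x - 1) = sum_{k>=0} Bell_k x^k / k!, where Bell_k is the k-th Bell number.
So the coefficient of x^4 is 11 * Bell_4 / 4!.
Computing: Bell_4 = 15 and 4! = 24, giving
11 * 15/24 = 55/8.

55/8


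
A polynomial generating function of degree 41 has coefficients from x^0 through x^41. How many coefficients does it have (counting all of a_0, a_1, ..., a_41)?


A polynomial of degree 41 takes the form a_0 + a_1 x + ... + a_41 x^41.
The number of coefficients is 41 + 1 = 42.

42


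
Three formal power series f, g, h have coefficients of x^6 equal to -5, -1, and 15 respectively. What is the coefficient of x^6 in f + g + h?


Series addition is componentwise:
-5 + -1 + 15
= 9

9


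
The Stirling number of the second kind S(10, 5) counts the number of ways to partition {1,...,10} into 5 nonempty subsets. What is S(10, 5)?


Using the explicit formula S(n,k) = (1/k!) sum_{j=0}^{k} (-1)^(k-j) C(k,j) j^n:
S(10, 5) = 42525
Equivalently, S(n,k) is n! times the coefficient of x^n in the EGF (e^x - 1)^k / k!.

42525


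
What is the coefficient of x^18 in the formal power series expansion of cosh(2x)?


The Maclaurin series is cosh(t) = sum_{m>=0} t^(2m) / (2m)!, so substituting t = 2x, only even powers of x are nonzero, with coefficient of x^(2m) equal to 2^(2m) / (2m)!.
For x^18 the coefficient is 2^18/18! = 262144/6402373705728000 = 4/97692469875.

4/97692469875


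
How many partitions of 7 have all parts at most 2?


Using the generating function (1-x)^(-1)(1-x^2)^(-1),
the coefficient of x^7 counts these restricted partitions.
Result = 4

4


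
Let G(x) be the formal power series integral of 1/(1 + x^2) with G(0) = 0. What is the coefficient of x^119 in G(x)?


1/(1 + x^2) = sum_{j>=0} (-1)^j x^(2j). Integrating termwise with G(0) = 0:
G(x) = sum_{j>=0} (-1)^j x^(2j+1) / (2j+1) = arctan(x).
Only odd powers are nonzero. For x^119 write 119 = 2*59 + 1, giving
(-1)^59 / 119 = -1/119 = -1/119.

-1/119


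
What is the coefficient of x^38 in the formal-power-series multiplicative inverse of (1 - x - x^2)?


Let the inverse be f(x) = sum_{k>=0} a_k x^k. From f(x) * (1 - x - x^2) = 1 and matching coefficients:
 x^0: a_0 = 1.
 x^1: a_1 - a_0 = 0, so a_1 = 1.
 x^k (k >= 2): a_k - a_{k-1} - a_{k-2} = 0, i.e. a_k = a_{k-1} + a_{k-2}.
This is the Fibonacci-type recurrence shifted so that a_0 = a_1 = 1.
Iterating: a_0=1, a_1=1, a_2=2, a_3=3, a_4=5, a_5=8, a_6=13, a_7=21, a_8=34, a_9=55, ...
a_38 = 63245986.

63245986


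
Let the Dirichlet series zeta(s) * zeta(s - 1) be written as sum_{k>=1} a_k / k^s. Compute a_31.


Convolution gives a_k = sum_{d | k} d * 1 = sum_{d | k} d = sigma(k), the sum of positive divisors of k.
For k = 31, the divisors are 1, 31, so
sigma(31) = 1 + 31 = 32.

32


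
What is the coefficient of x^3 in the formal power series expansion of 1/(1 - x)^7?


The expansion 1/(1 - x)^r = sum_{k>=0} C(k + r - 1, r - 1) x^k follows from the multiset / negative-binomial theorem (or from repeated differentiation of the geometric series).
For r = 7 and k = 3:
C(9, 6) = 362880 / (720 * 6) = 84.

84


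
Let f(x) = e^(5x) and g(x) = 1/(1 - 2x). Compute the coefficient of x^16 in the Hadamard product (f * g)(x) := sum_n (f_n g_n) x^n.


Expanding: f_k = 5^k/k! (from e^(5x)) and g_k = 2^k (from 1/(1 - 2x)). So the Hadamard coefficient (f * g)_k = 5^k 2^k / k! = (10)^k / k!.
For k = 16: 10^16/16! = 10000000000000000/20922789888000 = 2441406250/5108103.

2441406250/5108103


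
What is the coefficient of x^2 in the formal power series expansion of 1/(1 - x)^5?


The negative binomial / multiset identity is
1/(1 - x)^r = sum_{k>=0} C(k + r - 1, r - 1) x^k.
Here r = 5 and k = 2, so the coefficient is
C(2 + 4, 4) = C(6, 4)
= 15

15


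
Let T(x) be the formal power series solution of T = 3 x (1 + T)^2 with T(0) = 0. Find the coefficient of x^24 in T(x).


Apply the Lagrange inversion formula: if T = 3 x * phi(T) with phi(t) = (1 + t)^2, then [x^n] T = 3^n * (1/n) [t^(n-1)] phi(t)^n = 3^n * (1/n) [t^(n-1)] (1 + t)^(2n) = 3^n * (1/n) C(2n, n-1).
Using the identity C(2n, n-1) = C(2n, n) * n / (n+1), the unscaled factor equals C(2n, n) / (n+1) = C_n, the n-th Catalan number.
For n = 24: C_24 = C(48, 24) / 25 = 32247603683100/25 = 1289904147324.
With the 3^24 = 282429536481 factor, the coefficient is 282429536481 * 1289904147324 = 364307030433636856526844.

364307030433636856526844


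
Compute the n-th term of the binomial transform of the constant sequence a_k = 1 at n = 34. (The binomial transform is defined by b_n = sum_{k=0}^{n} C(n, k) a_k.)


With a_k = 1 for all k, b_n = sum_{k=0}^{n} C(n, k) = 2^n by the binomial theorem.
For n = 34: 2^34 = 17179869184.

17179869184


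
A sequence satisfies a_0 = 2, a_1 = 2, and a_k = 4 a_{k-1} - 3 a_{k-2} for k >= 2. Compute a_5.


The characteristic equation is t^2 - 4 t + 3 = 0, with roots r_1 = 3 and r_2 = 1 (so c_1 = r_1 + r_2, c_2 = -r_1 r_2 as required).
One can use the closed form a_n = A r_1^n + B r_2^n, but direct iteration is more reliable:
a_0 = 2, a_1 = 2, a_2 = 2, a_3 = 2, a_4 = 2, a_5 = 2.
So a_5 = 2.

2


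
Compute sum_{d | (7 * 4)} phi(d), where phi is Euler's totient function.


First, 7 * 4 = 28. One classical identity is sum_{d | n} phi(d) = n (each k in [1, n] has a unique gcd with n, and among the k's with gcd(k, n) = n/d there are phi(d) of them). So the sum equals 28. We also verify directly:
Divisors of 28: 1, 2, 4, 7, 14, 28.
phi values: 1, 1, 2, 6, 6, 12.
Sum = 28.

28


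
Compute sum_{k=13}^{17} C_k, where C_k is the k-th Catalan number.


C_13 through C_17: 742900, 2674440, 9694845, 35357670, 129644790
Sum = 742900 + 2674440 + 9694845 + 35357670 + 129644790
= 178114645

178114645


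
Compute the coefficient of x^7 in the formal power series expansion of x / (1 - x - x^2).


Let f(x) = sum_{k>=0} a_k x^k. Multiplying f(x) * (1 - x - x^2) = x and matching coefficients gives a_0 = 0, a_1 = 1, and a_k = a_{k-1} + a_{k-2} for k >= 2. These are the Fibonacci numbers F_k.
Iterating from F_0 = 0, F_1 = 1:
F_0=0, F_1=1, F_2=1, F_3=2, F_4=3, F_5=5, F_6=8, F_7=13
F_7 = 13.

13


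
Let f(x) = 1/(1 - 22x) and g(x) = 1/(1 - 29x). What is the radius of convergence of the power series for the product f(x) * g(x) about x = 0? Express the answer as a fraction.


The radius of 1/(1 - 22x) is 1/22 (nearest singularity at x = 1/22), and the radius of 1/(1 - 29x) is 1/29.
The product f(x)*g(x) = 1/((1 - 22x)(1 - 29x)) has singularities at both 1/22 and 1/29, so its radius of convergence is the distance to the nearest one:
min(1/22, 1/29) = 1/29.

1/29


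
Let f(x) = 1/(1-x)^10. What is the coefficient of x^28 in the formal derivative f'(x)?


Differentiate: d/dx [ 1/(1-x)^r ] = r / (1-x)^(r+1).
Here r = 10, so f'(x) = 10 / (1-x)^11.
The expansion of 1/(1-x)^(r+1) has coefficient of x^n equal to C(n+r, r).
So the coefficient of x^28 in f'(x) is
10 * C(38, 10) = 10 * 472733756 = 4727337560

4727337560


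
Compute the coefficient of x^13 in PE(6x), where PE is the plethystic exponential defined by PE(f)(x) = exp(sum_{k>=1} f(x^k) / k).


With f(x) = 6x, the exponent is sum_{k>=1} 6 x^k / k = 6 * (-ln(1 - x)). Exponentiating:
PE(6x) = exp(-6 ln(1 - x)) = 1/(1 - x)^6.
By the negative binomial expansion, [x^n] 1/(1 - x)^6 = C(n + 5, 5).
For n = 13: C(18, 5) = 8568.

8568


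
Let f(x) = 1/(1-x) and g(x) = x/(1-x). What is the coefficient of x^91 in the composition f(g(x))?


First simplify the composition: f(g(x)) = 1/(1 - x/(1-x)) = (1-x)/((1-x) - x) = (1-x)/(1-2x).
Now extract the coefficient. Write (1-x)/(1-2x) = 1/(1-2x) - x/(1-2x).
The coefficient of x^n in 1/(1-2x) is 2^n, and in x/(1-2x) is 2^(n-1) (for n >= 1).
So the coefficient of x^91 is 2^91 - 2^90 = 2475880078570760549798248448 - 1237940039285380274899124224 = 1237940039285380274899124224.

1237940039285380274899124224


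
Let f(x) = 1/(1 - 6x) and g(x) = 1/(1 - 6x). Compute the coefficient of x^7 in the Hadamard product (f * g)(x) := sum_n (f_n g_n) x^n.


f has coefficients f_k = 6^k and g has coefficients g_k = 6^k, so the Hadamard product has coefficient (f*g)_k = 6^k * 6^k = 36^k.
For k = 7: 36^7 = 78364164096.

78364164096


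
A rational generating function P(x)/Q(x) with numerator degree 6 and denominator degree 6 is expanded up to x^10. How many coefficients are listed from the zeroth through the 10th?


Expanding up to x^10 gives the coefficients for x^0, x^1, ..., x^10.
That is 10 + 1 = 11 coefficients in total.

11


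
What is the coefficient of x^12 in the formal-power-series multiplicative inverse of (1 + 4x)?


The inverse is 1/(1 + 4x). Apply the geometric identity 1/(1 - y) = sum_{k>=0} y^k with y = -4x:
1/(1 + 4x) = sum_{k>=0} (-4)^k x^k.
So the coefficient of x^12 is (-4)^12 = 16777216.

16777216


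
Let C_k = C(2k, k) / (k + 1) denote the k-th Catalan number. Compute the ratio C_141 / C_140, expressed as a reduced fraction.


Using C_k = (2k)! / (k! (k+1)!), the ratio C_{k+1}/C_k simplifies to
C_{k+1}/C_k = [(2k+2)! / ((k+1)! (k+2)!)] * [k! (k+1)! / (2k)!]
 = (2k+2)(2k+1) / ((k+1)(k+2)) = 2(2k+1) / (k+2).
For k = 140: 2(2*140 + 1) / (140 + 2) = 562/142 = 281/71.

281/71


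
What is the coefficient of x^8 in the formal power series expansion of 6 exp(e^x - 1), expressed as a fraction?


exp(e^x - 1) is the exponential generating function for the Bell numbers Bell_k: exp(e^x - 1) = sum_{k>=0} Bell_k x^k / k!.
So the coefficient of x^8 in 6 exp(e^x - 1) is 6 Bell_8 / 8!.
Computing: Bell_8 = 4140 and 8! = 40320, giving
6 * 4140/40320 = 69/112.

69/112


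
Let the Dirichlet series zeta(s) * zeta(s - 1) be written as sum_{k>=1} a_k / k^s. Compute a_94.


Convolution gives a_k = sum_{d | k} d * 1 = sum_{d | k} d = sigma(k), the sum of positive divisors of k.
For k = 94, the divisors are 1, 2, 47, 94, so
sigma(94) = 1 + 2 + 47 + 94 = 144.

144


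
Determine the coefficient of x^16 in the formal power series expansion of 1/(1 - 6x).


The geometric series identity gives 1/(1 - c x) = sum_{k>=0} c^k x^k, so the coefficient of x^k is c^k.
Here c = 6 and k = 16.
Computing: 6^16 = 2821109907456

2821109907456


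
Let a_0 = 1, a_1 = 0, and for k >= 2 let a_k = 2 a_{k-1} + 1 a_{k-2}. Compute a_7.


Iterating the recurrence forward:
a_0 = 1
a_1 = 0
a_2 = 2*0 + 1*1 = 1
a_3 = 2*1 + 1*0 = 2
a_4 = 2*2 + 1*1 = 5
a_5 = 2*5 + 1*2 = 12
a_6 = 2*12 + 1*5 = 29
a_7 = 2*29 + 1*12 = 70
So a_7 = 70.

70


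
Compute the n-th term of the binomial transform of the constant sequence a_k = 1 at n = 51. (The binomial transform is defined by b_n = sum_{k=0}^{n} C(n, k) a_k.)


With a_k = 1 for all k, b_n = sum_{k=0}^{n} C(n, k) = 2^n by the binomial theorem.
For n = 51: 2^51 = 2251799813685248.

2251799813685248


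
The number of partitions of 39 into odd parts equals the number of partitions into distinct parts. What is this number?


Computing partitions of 39 into odd parts (1, 3, 5, ...):
Using the generating function prod_{k>=0} 1/(1-x^(2k+1)),
the count is 982

982


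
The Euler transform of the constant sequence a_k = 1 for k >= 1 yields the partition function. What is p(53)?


The Euler transform converts the sequence a_k = 1 into the number of integer partitions.
Using the recurrence or dynamic programming:
p(53) = 329931

329931


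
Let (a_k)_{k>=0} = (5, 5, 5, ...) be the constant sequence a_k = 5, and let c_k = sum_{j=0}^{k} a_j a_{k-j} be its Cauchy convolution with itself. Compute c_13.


Since a_j = 5 for all j >= 0, the convolution sum becomes
c_k = sum_{j=0}^{k} 5 * 5 = 25 * (k + 1).
Equivalently, the generating function of (a_k) is 5/(1 - x) and its square is 25/(1 - x)^2 = sum_{k>=0} 25(k + 1) x^k.
For k = 13: 25 * 14 = 350.

350


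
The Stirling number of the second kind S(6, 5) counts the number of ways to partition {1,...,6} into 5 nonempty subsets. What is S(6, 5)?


Using the explicit formula S(n,k) = (1/k!) sum_{j=0}^{k} (-1)^(k-j) C(k,j) j^n:
S(6, 5) = 15
Equivalently, S(n,k) is n! times the coefficient of x^n in the EGF (e^x - 1)^k / k!.

15


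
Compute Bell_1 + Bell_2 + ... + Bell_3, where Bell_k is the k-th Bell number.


Recall Bell_k counts set partitions of a k-set (with Bell_0 = 1 by convention).
Bell_1 through Bell_3: 1, 2, 5
Sum = 1 + 2 + 5 = 8.

8


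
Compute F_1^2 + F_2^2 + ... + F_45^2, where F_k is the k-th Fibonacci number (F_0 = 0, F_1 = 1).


There is a standard identity sum_{k=0}^{N} F_k^2 = F_N * F_{N+1} (proved inductively from the telescoping relation F_k^2 = F_k F_{k+1} - F_{k-1} F_k). Then
sum_{k=1}^{45} F_k^2 = F_45 F_46 - F_0 F_1.
Computing: F_45 = 1134903170, F_46 = 1836311903, F_0 = 0, F_1 = 1.
Sum = 1134903170 * 1836311903 - 0 * 1 = 2084036199823432510.

2084036199823432510


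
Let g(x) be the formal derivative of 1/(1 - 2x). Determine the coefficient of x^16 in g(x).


Differentiate termwise: d/dx sum_{k>=0} 2^k x^k = sum_{k>=1} k 2^k x^(k-1) = sum_{j>=0} (j+1) 2^(j+1) x^j.
Equivalently, d/dx [1/(1 - 2x)] = 2/(1 - 2x)^2.
For j = 16: 17 * 2^17 = 17 * 131072 = 2228224.

2228224


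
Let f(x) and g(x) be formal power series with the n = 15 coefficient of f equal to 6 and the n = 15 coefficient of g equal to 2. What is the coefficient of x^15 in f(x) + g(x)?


Addition of formal power series is termwise.
The coefficient of x^15 in f + g = 6 + 2
= 8

8


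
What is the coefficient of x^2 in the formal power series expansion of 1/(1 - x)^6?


The expansion 1/(1 - x)^r = sum_{k>=0} C(k + r - 1, r - 1) x^k follows from the multiset / negative-binomial theorem (or from repeated differentiation of the geometric series).
For r = 6 and k = 2:
C(7, 5) = 5040 / (120 * 2) = 21.

21


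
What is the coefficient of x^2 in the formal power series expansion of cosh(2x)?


The Maclaurin series is cosh(t) = sum_{m>=0} t^(2m) / (2m)!, so substituting t = 2x, only even powers of x are nonzero, with coefficient of x^(2m) equal to 2^(2m) / (2m)!.
For x^2 the coefficient is 2^2/2! = 4/2 = 2.

2


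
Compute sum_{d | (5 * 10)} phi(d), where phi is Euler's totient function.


First, 5 * 10 = 50. One classical identity is sum_{d | n} phi(d) = n (each k in [1, n] has a unique gcd with n, and among the k's with gcd(k, n) = n/d there are phi(d) of them). So the sum equals 50. We also verify directly:
Divisors of 50: 1, 2, 5, 10, 25, 50.
phi values: 1, 1, 4, 4, 20, 20.
Sum = 50.

50


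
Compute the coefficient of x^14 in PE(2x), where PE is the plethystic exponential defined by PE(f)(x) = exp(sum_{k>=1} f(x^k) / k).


With f(x) = 2x, the exponent is sum_{k>=1} 2 x^k / k = 2 * (-ln(1 - x)). Exponentiating:
PE(2x) = exp(-2 ln(1 - x)) = 1/(1 - x)^2.
By the negative binomial expansion, [x^n] 1/(1 - x)^2 = C(n + 1, 1).
For n = 14: C(15, 1) = 15.

15


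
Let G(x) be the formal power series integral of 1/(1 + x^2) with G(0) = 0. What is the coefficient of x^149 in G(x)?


1/(1 + x^2) = sum_{j>=0} (-1)^j x^(2j). Integrating termwise with G(0) = 0:
G(x) = sum_{j>=0} (-1)^j x^(2j+1) / (2j+1) = arctan(x).
Only odd powers are nonzero. For x^149 write 149 = 2*74 + 1, giving
(-1)^74 / 149 = 1/149 = 1/149.

1/149


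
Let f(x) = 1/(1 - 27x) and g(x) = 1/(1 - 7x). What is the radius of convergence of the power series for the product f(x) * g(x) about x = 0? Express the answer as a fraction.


The radius of 1/(1 - 27x) is 1/27 (nearest singularity at x = 1/27), and the radius of 1/(1 - 7x) is 1/7.
The product f(x)*g(x) = 1/((1 - 27x)(1 - 7x)) has singularities at both 1/27 and 1/7, so its radius of convergence is the distance to the nearest one:
min(1/27, 1/7) = 1/27.

1/27


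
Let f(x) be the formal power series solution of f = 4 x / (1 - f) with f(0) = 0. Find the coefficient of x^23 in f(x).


Apply Lagrange inversion: f = 4 x * phi(f) with phi(t) = 1/(1 - t), so
[x^n] f = 4^n * (1/n) [t^(n-1)] phi(t)^n = 4^n * (1/n) [t^(n-1)] (1 - t)^(-n) = 4^n * (1/n) C(2n - 2, n - 1) = 4^n * C_{n-1}.
For n = 23: C_22 = C(44, 22) / 23 = 2104098963720/23 = 91482563640.
With the 4^23 = 70368744177664 factor, the coefficient is 70368744177664 * 91482563640 = 6437513117500026346536960.

6437513117500026346536960


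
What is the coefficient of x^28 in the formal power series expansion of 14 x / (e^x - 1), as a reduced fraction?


The exponential generating function for Bernoulli numbers is
x / (e^x - 1) = sum_{k>=0} B_k x^k / k!.
So the coefficient of x^28 in 14 x / (e^x - 1) is 14 B_28 / 28!.
Computing: B_28 = -23749461029/870, 28! = 304888344611713860501504000000, giving
14 * -23749461029/870 / 304888344611713860501504000000 = -3392780147/2706661834818276108533760000000.

-3392780147/2706661834818276108533760000000


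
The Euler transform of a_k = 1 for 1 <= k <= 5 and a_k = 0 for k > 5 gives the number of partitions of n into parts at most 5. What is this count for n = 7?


Partitions of 7 into parts at most 5:
Using generating function (1-x)^(-1)(1-x^2)^(-1)...(1-x^5)^(-1),
the coefficient of x^7 = 13

13


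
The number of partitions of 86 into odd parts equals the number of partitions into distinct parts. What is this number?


Computing partitions of 86 into odd parts (1, 3, 5, ...):
Using the generating function prod_{k>=0} 1/(1-x^(2k+1)),
the count is 133184

133184


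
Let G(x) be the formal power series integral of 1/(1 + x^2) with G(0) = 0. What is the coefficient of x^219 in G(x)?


1/(1 + x^2) = sum_{j>=0} (-1)^j x^(2j). Integrating termwise with G(0) = 0:
G(x) = sum_{j>=0} (-1)^j x^(2j+1) / (2j+1) = arctan(x).
Only odd powers are nonzero. For x^219 write 219 = 2*109 + 1, giving
(-1)^109 / 219 = -1/219 = -1/219.

-1/219


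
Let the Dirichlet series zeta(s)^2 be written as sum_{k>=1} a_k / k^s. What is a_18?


The Dirichlet convolution of the constant function 1 with itself gives (1 * 1)(k) = sum_{d | k} 1 = d(k), the number of positive divisors of k.
Since zeta(s) = sum_{k>=1} 1/k^s, we have zeta(s)^2 = sum_{k>=1} d(k)/k^s, so a_k = d(k).
For k = 18: the divisors are 1, 2, 3, 6, 9, 18.
Count = 6.

6


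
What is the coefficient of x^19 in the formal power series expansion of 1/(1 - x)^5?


The negative binomial / multiset identity is
1/(1 - x)^r = sum_{k>=0} C(k + r - 1, r - 1) x^k.
Here r = 5 and k = 19, so the coefficient is
C(19 + 4, 4) = C(23, 4)
= 8855

8855


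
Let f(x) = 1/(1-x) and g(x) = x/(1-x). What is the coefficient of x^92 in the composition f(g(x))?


First simplify the composition: f(g(x)) = 1/(1 - x/(1-x)) = (1-x)/((1-x) - x) = (1-x)/(1-2x).
Now extract the coefficient. Write (1-x)/(1-2x) = 1/(1-2x) - x/(1-2x).
The coefficient of x^n in 1/(1-2x) is 2^n, and in x/(1-2x) is 2^(n-1) (for n >= 1).
So the coefficient of x^92 is 2^92 - 2^91 = 4951760157141521099596496896 - 2475880078570760549798248448 = 2475880078570760549798248448.

2475880078570760549798248448


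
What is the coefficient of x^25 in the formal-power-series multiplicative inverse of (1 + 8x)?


The inverse is 1/(1 + 8x). Apply the geometric identity 1/(1 - y) = sum_{k>=0} y^k with y = -8x:
1/(1 + 8x) = sum_{k>=0} (-8)^k x^k.
So the coefficient of x^25 is (-8)^25 = -37778931862957161709568.

-37778931862957161709568


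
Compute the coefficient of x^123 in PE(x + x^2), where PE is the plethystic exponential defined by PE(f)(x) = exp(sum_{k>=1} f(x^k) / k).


With f(x) = x + x^2, the exponent is sum_{k>=1} (x^k + x^(2k)) / k = -ln(1 - x) - ln(1 - x^2). Exponentiating:
PE(x + x^2) = 1 / ((1 - x)(1 - x^2)).
This is the generating function for partitions of n into parts of size 1 or 2. The number of 2's can be any j in 0..61, and the rest are 1's, so
[x^123] = floor(123/2) + 1 = 62.

62
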